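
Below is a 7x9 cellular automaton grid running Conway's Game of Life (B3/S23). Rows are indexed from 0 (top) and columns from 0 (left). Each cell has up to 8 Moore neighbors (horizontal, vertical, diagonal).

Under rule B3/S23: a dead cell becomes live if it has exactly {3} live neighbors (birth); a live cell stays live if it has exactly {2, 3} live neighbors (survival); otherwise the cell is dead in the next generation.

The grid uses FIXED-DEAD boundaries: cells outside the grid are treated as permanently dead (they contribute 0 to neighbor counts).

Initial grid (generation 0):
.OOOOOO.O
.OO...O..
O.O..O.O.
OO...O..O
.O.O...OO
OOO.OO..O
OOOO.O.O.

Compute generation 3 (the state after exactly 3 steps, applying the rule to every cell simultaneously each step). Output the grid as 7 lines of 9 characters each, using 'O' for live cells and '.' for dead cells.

Simulating step by step:
Generation 0 (given above): 34 live cells
Generation 1: 25 live cells
.O.OOOOO.
O........
O.O..O.O.
O...O...O
...O.OOOO
.....O..O
O..O.OO..
Generation 2: 19 live cells
....OOO..
O.OO...O.
O........
.O.OO...O
.....OO.O
........O
....OOO..
Generation 3: 19 live cells
(generation 3 grid is the final answer)

Answer: ...OOOO..
.O.OOOO..
O...O....
....OO.O.
....OO..O
....O....
.....O...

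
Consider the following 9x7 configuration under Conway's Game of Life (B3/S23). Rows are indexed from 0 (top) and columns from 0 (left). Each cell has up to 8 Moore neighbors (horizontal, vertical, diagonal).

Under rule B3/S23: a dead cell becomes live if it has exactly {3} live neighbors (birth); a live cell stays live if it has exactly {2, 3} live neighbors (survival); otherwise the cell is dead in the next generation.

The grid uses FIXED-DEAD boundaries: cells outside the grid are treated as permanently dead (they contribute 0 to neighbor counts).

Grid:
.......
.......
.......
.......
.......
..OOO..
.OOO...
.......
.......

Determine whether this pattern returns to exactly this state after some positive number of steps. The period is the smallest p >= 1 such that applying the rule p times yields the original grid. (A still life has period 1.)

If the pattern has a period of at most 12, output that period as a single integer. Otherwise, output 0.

Simulating and comparing each generation to the original:
Gen 0 (original, given above): 6 live cells
Gen 1: 6 live cells, differs from original
Gen 2: 6 live cells, MATCHES original -> period = 2

Answer: 2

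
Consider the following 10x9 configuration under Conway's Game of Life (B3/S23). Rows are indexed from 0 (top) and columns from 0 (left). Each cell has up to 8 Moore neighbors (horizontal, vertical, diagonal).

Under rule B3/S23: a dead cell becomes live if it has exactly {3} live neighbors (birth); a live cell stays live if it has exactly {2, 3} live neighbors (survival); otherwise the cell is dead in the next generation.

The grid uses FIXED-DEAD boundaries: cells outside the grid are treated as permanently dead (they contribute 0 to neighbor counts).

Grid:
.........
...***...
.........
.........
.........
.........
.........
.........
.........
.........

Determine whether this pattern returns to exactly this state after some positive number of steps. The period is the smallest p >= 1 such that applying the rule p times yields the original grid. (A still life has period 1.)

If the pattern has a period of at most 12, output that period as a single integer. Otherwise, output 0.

Answer: 2

Derivation:
Simulating and comparing each generation to the original:
Gen 0 (original, given above): 3 live cells
Gen 1: 3 live cells, differs from original
Gen 2: 3 live cells, MATCHES original -> period = 2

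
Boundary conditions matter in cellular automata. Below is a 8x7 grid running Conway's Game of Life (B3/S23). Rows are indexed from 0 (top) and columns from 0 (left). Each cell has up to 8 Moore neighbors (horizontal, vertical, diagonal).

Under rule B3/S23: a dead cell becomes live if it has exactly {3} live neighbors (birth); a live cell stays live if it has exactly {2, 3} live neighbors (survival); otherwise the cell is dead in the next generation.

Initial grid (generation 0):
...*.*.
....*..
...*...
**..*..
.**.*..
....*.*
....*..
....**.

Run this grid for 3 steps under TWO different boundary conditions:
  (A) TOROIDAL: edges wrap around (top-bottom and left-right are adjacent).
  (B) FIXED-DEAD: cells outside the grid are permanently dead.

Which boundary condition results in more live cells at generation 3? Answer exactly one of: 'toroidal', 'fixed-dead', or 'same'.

Under TOROIDAL boundary, generation 3:
.*...**
.**..**
..**.*.
*......
*.*....
..*....
.....**
.....**
Population = 18

Under FIXED-DEAD boundary, generation 3:
....*..
...*.*.
.....**
......*
*.*...*
.**..*.
.......
...**..
Population = 14

Comparison: toroidal=18, fixed-dead=14 -> toroidal

Answer: toroidal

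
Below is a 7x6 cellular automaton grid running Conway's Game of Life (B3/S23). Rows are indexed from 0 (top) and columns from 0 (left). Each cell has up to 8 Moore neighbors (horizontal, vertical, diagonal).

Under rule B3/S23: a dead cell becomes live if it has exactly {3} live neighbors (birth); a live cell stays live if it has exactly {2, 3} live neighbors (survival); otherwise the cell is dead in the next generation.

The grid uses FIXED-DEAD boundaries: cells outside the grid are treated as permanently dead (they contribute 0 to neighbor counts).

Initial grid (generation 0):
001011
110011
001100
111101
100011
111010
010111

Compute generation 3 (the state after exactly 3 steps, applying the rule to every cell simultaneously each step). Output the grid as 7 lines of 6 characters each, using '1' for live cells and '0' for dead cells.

Answer: 000111
000000
000100
000011
011101
100000
100010

Derivation:
Simulating step by step:
Generation 0 (given above): 25 live cells
Generation 1: 17 live cells
010111
010001
000001
100001
000001
101000
110111
Generation 2: 19 live cells
001011
001001
000011
000011
010000
101101
111110
Generation 3: 13 live cells
(generation 3 grid is the final answer)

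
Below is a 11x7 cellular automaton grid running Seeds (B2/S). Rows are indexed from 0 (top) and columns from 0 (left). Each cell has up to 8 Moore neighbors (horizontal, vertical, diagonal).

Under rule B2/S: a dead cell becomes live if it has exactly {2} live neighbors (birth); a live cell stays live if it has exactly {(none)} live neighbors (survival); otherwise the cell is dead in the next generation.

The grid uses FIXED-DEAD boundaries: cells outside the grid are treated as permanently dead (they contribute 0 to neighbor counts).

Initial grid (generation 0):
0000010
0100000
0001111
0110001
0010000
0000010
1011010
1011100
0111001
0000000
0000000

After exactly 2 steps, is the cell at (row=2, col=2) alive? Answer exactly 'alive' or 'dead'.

Simulating step by step:
Generation 0 (given above): 23 live cells
Generation 1: 13 live cells
0000000
0011000
1000000
0000000
0001011
0000001
0000001
0000001
1000010
0101000
0000000
Generation 2: 19 live cells
0011000
0100000
0111000
0000111
0000100
0000100
0000000
0000000
0110101
1010100
0010000

Cell (2,2) at generation 2: 1 -> alive

Answer: alive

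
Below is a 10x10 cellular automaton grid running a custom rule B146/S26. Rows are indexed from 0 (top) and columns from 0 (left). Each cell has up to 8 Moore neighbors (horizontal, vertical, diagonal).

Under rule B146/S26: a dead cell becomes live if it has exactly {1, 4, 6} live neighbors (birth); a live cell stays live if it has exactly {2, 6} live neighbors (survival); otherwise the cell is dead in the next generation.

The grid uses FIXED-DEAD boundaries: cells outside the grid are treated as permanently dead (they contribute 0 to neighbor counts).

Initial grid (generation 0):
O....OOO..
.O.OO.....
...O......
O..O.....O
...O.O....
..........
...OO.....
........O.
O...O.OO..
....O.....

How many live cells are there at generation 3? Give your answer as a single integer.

Answer: 37

Derivation:
Simulating step by step:
Generation 0 (given above): 21 live cells
Generation 1: 38 live cells
.....OO.O.
...O....O.
..O.OO..OO
.O.OOOO.O.
OO....O.OO
....O.O...
..O..O.OOO
OOO......O
.O.....O.O
OO......O.
Generation 2: 37 live cells
..OO......
.O.OOO.O.O
O......O..
..O.......
OO..OO..OO
.....O...O
.OO..O.O.O
O...OO..O.
..OO..O.OO
OO....O.O.
Generation 3: 37 live cells
O...O..O.O
.OO.......
.........O
.O........
.O..OO.OOO
.O..O.O...
.O..O.O.OO
.OOO..OO.O
.OOO.OO...
.O..O..OO.
Population at generation 3: 37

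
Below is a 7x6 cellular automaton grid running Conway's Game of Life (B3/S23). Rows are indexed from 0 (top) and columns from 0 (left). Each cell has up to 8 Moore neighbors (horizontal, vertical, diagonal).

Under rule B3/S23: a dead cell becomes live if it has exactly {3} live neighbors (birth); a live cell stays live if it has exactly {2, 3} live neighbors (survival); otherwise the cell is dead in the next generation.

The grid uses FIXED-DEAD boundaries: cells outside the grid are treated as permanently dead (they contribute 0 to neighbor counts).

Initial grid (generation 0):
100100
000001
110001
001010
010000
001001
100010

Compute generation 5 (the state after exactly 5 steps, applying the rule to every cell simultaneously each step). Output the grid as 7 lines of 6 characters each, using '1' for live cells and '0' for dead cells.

Answer: 000000
011000
000100
101100
011000
010000
000000

Derivation:
Simulating step by step:
Generation 0 (given above): 13 live cells
Generation 1: 12 live cells
000000
110010
010011
101000
011100
010000
000000
Generation 2: 13 live cells
000000
110011
001111
100010
100100
010000
000000
Generation 3: 10 live cells
000000
011001
101000
011001
110000
000000
000000
Generation 4: 8 live cells
000000
011000
100100
001000
111000
000000
000000
Generation 5: 9 live cells
(generation 5 grid is the final answer)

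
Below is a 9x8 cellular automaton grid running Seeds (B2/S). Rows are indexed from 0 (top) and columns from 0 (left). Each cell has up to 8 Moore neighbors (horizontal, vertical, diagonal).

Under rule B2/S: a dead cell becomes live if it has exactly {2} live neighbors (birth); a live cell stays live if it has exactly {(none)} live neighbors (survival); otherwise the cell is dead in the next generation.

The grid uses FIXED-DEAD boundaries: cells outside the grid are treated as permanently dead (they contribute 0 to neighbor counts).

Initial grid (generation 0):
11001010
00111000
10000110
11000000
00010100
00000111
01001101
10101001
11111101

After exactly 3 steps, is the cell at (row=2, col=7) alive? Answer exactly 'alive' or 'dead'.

Answer: dead

Derivation:
Simulating step by step:
Generation 0 (given above): 32 live cells
Generation 1: 10 live cells
00000000
00000001
00000000
00100000
11100001
00110000
10100000
00000000
00000000
Generation 2: 3 live cells
00000000
00000000
00000000
10010000
00000000
00000000
00000000
01000000
00000000
Generation 3: 0 live cells
00000000
00000000
00000000
00000000
00000000
00000000
00000000
00000000
00000000

Cell (2,7) at generation 3: 0 -> dead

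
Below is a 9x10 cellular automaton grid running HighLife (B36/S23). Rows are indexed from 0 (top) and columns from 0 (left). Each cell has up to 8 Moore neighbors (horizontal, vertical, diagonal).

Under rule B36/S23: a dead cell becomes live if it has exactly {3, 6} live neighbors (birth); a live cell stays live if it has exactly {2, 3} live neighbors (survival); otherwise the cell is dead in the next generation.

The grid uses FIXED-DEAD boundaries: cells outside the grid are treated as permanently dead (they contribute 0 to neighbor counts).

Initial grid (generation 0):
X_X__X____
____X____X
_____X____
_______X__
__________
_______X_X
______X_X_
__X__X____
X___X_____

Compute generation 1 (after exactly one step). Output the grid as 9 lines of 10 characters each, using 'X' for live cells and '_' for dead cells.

Answer: __________
____XX____
__________
__________
________X_
_______XX_
______XXX_
_____X____
__________

Derivation:
Simulating step by step:
Generation 0 (given above): 15 live cells
Generation 1: 9 live cells
(generation 1 grid is the final answer)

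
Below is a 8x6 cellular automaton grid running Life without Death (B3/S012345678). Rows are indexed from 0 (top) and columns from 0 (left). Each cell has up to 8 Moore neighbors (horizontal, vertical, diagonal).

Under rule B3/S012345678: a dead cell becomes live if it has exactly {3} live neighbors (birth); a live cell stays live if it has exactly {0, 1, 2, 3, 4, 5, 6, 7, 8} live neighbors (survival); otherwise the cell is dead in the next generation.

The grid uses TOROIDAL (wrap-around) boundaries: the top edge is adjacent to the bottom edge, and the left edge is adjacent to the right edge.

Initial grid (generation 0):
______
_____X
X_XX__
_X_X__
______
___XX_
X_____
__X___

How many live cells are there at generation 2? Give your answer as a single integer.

Answer: 27

Derivation:
Simulating step by step:
Generation 0 (given above): 10 live cells
Generation 1: 16 live cells
______
_____X
XXXXX_
_X_X__
__XXX_
___XX_
X__X__
__X___
Generation 2: 27 live cells
______
XXXXXX
XXXXXX
XX_X_X
__XXX_
___XXX
X_XXX_
__X___
Population at generation 2: 27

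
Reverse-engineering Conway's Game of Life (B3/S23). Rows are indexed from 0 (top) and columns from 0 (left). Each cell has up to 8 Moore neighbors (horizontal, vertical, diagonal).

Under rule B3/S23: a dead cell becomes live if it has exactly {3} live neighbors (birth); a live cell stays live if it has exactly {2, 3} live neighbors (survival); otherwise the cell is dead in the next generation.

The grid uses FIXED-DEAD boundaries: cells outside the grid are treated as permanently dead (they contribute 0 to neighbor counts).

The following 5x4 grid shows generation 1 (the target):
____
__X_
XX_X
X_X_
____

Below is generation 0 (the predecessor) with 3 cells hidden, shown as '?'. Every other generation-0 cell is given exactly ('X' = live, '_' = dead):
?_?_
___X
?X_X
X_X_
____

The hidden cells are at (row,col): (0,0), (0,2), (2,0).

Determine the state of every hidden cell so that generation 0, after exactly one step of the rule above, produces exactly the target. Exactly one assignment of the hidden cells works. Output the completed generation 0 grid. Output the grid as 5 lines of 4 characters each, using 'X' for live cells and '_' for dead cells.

Answer: ____
___X
XX_X
X_X_
____

Derivation:
Hidden generation-0 cells (in order): (0,0), (0,2), (2,0).
A hidden cell only influences target cells in its own 3x3 neighborhood. Try each of the 2^3 = 8 assignments, step the completed generation 0 forward once under B3/S23, and compare with the target:
  (0,0)=_ (0,2)=_ (2,0)=_ -> step gives (2,0)='_' but target has 'X' -> reject
  (0,0)=_ (0,2)=_ (2,0)=X -> step reproduces the target at every cell -> ACCEPT
  (0,0)=_ (0,2)=X (2,0)=_ -> step gives (1,2)='_' but target has 'X' -> reject
  (0,0)=_ (0,2)=X (2,0)=X -> step gives (1,1)='X' but target has '_' -> reject
  (0,0)=X (0,2)=_ (2,0)=_ -> step gives (2,0)='_' but target has 'X' -> reject
  (0,0)=X (0,2)=_ (2,0)=X -> step gives (1,0)='X' but target has '_' -> reject
  (0,0)=X (0,2)=X (2,0)=_ -> step gives (1,1)='X' but target has '_' -> reject
  (0,0)=X (0,2)=X (2,0)=X -> step gives (1,0)='X' but target has '_' -> reject
Unique solution: (0,0)=dead, (0,2)=dead, (2,0)=live.
Check: live-neighbor counts of every cell in the completed generation 0:
0011
2231
2342
2422
1211
Applying B3/S23 to generation 0 with these counts gives:
____
__X_
XX_X
X_X_
____
which matches the target exactly.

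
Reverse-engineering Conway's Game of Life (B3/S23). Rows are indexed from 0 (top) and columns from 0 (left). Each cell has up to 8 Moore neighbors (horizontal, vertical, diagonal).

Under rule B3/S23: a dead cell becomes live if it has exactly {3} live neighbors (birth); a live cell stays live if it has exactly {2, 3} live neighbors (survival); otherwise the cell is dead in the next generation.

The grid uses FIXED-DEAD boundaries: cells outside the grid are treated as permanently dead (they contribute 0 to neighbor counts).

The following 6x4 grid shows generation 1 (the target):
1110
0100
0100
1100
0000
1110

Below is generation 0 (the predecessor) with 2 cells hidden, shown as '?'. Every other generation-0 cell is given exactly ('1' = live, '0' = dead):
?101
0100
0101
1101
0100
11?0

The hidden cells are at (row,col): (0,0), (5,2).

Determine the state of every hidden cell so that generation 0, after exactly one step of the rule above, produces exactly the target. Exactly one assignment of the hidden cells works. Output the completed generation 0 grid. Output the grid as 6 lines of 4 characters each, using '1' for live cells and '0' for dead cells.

Answer: 1101
0100
0101
1101
0100
1110

Derivation:
Hidden generation-0 cells (in order): (0,0), (5,2).
A hidden cell only influences target cells in its own 3x3 neighborhood. Try each of the 2^2 = 4 assignments, step the completed generation 0 forward once under B3/S23, and compare with the target:
  (0,0)=0 (5,2)=0 -> step gives (0,0)='0' but target has '1' -> reject
  (0,0)=0 (5,2)=1 -> step gives (0,0)='0' but target has '1' -> reject
  (0,0)=1 (5,2)=0 -> step gives (5,2)='0' but target has '1' -> reject
  (0,0)=1 (5,2)=1 -> step reproduces the target at every cell -> ACCEPT
Unique solution: (0,0)=live, (5,2)=live.
Check: live-neighbor counts of every cell in the completed generation 0:
2230
4352
4351
3351
5552
2321
Applying B3/S23 to generation 0 with these counts gives:
1110
0100
0100
1100
0000
1110
which matches the target exactly.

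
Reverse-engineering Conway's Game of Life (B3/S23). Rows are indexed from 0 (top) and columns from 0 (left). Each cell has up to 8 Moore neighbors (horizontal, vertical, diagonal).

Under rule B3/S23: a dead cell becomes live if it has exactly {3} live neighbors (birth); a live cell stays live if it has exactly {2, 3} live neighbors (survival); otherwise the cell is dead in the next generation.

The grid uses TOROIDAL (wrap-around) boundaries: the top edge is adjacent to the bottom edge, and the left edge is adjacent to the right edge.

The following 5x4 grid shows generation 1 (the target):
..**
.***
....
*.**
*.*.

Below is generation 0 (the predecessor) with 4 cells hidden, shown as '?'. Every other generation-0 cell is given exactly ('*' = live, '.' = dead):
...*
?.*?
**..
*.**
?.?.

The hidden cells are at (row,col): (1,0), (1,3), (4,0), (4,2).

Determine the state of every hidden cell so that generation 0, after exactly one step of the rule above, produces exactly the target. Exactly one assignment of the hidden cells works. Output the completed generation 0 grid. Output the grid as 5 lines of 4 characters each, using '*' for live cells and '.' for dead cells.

Hidden generation-0 cells (in order): (1,0), (1,3), (4,0), (4,2).
A hidden cell only influences target cells in its own 3x3 neighborhood. Try each of the 2^4 = 16 assignments, step the completed generation 0 forward once under B3/S23, and compare with the target:
  (1,0)=. (1,3)=. (4,0)=. (4,2)=. -> step gives (0,2)='.' but target has '*' -> reject
  (1,0)=. (1,3)=. (4,0)=. (4,2)=* -> step gives (1,0)='*' but target has '.' -> reject
  (1,0)=. (1,3)=. (4,0)=* (4,2)=. -> step gives (0,2)='.' but target has '*' -> reject
  (1,0)=. (1,3)=. (4,0)=* (4,2)=* -> step gives (0,1)='*' but target has '.' -> reject
  (1,0)=. (1,3)=* (4,0)=. (4,2)=. -> step reproduces the target at every cell -> ACCEPT
  (1,0)=. (1,3)=* (4,0)=. (4,2)=* -> step gives (0,2)='.' but target has '*' -> reject
  (1,0)=. (1,3)=* (4,0)=* (4,2)=. -> step gives (0,0)='*' but target has '.' -> reject
  (1,0)=. (1,3)=* (4,0)=* (4,2)=* -> step gives (0,0)='*' but target has '.' -> reject
  (1,0)=* (1,3)=. (4,0)=. (4,2)=. -> step gives (0,2)='.' but target has '*' -> reject
  (1,0)=* (1,3)=. (4,0)=. (4,2)=* -> step gives (0,1)='*' but target has '.' -> reject
  (1,0)=* (1,3)=. (4,0)=* (4,2)=. -> step gives (0,0)='*' but target has '.' -> reject
  (1,0)=* (1,3)=. (4,0)=* (4,2)=* -> step gives (0,0)='*' but target has '.' -> reject
  (1,0)=* (1,3)=* (4,0)=. (4,2)=. -> step gives (0,0)='*' but target has '.' -> reject
  (1,0)=* (1,3)=* (4,0)=. (4,2)=* -> step gives (0,0)='*' but target has '.' -> reject
  (1,0)=* (1,3)=* (4,0)=* (4,2)=. -> step gives (0,1)='*' but target has '.' -> reject
  (1,0)=* (1,3)=* (4,0)=* (4,2)=* -> step gives (0,2)='.' but target has '*' -> reject
Unique solution: (1,0)=dead, (1,3)=live, (4,0)=dead, (4,2)=dead.
Check: live-neighbor counts of every cell in the completed generation 0:
2132
4333
4456
3423
3234
Applying B3/S23 to generation 0 with these counts gives:
..**
.***
....
*.**
*.*.
which matches the target exactly.

Answer: ...*
..**
**..
*.**
....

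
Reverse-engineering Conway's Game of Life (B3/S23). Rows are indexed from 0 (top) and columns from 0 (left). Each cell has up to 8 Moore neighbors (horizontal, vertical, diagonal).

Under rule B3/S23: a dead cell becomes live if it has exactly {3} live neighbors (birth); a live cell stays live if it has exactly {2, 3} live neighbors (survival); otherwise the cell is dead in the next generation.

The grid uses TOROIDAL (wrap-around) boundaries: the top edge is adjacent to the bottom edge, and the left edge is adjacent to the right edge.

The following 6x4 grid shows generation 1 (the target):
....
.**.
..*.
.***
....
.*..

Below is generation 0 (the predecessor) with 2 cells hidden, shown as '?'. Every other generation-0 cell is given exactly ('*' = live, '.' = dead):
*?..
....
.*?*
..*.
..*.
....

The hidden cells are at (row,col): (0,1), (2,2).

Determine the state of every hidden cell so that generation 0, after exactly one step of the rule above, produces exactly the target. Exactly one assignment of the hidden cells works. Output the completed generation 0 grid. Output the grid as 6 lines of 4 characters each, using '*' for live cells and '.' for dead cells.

Answer: **..
....
.*.*
..*.
..*.
....

Derivation:
Hidden generation-0 cells (in order): (0,1), (2,2).
A hidden cell only influences target cells in its own 3x3 neighborhood. Try each of the 2^2 = 4 assignments, step the completed generation 0 forward once under B3/S23, and compare with the target:
  (0,1)=. (2,2)=. -> step gives (1,0)='*' but target has '.' -> reject
  (0,1)=. (2,2)=* -> step gives (1,0)='*' but target has '.' -> reject
  (0,1)=* (2,2)=. -> step reproduces the target at every cell -> ACCEPT
  (0,1)=* (2,2)=* -> step gives (1,1)='.' but target has '*' -> reject
Unique solution: (0,1)=live, (2,2)=dead.
Check: live-neighbor counts of every cell in the completed generation 0:
1111
4332
2131
2333
0212
2322
Applying B3/S23 to generation 0 with these counts gives:
....
.**.
..*.
.***
....
.*..
which matches the target exactly.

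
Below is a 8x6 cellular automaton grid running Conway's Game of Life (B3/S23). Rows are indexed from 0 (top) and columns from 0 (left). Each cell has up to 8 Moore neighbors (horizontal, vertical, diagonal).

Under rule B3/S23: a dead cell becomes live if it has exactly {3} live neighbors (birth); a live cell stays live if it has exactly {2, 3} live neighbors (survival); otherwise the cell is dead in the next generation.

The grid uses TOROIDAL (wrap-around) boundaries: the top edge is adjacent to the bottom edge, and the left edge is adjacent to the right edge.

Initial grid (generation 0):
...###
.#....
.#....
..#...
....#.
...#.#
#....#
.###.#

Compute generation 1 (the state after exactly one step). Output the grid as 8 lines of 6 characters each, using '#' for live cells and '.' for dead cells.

Answer: .#.#.#
#.#.#.
.##...
......
...##.
#....#
.#.#.#
.###..

Derivation:
Simulating step by step:
Generation 0 (given above): 15 live cells
Generation 1: 18 live cells
(generation 1 grid is the final answer)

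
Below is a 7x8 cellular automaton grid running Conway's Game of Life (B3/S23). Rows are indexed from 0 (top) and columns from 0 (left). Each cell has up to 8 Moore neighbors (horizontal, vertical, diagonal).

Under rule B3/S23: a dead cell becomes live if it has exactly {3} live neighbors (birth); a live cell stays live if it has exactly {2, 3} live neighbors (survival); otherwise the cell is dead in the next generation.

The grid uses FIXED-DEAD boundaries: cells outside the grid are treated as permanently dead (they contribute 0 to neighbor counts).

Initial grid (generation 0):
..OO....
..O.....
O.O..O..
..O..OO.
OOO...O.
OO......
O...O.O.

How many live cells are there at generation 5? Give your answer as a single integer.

Simulating step by step:
Generation 0 (given above): 18 live cells
Generation 1: 20 live cells
..OO....
..O.....
..OO.OO.
O.OO.OO.
O.O..OO.
..O..O..
OO......
Generation 2: 13 live cells
..OO....
.O..O...
.....OO.
.......O
..O.....
O.O..OO.
.O......
Generation 3: 13 live cells
..OO....
..OOOO..
.....OO.
......O.
.O....O.
..O.....
.O......
Generation 4: 10 live cells
..O.....
..O..OO.
...O..O.
......OO
........
.OO.....
........
Generation 5: 6 live cells
........
..OO.OO.
........
......OO
........
........
........
Population at generation 5: 6

Answer: 6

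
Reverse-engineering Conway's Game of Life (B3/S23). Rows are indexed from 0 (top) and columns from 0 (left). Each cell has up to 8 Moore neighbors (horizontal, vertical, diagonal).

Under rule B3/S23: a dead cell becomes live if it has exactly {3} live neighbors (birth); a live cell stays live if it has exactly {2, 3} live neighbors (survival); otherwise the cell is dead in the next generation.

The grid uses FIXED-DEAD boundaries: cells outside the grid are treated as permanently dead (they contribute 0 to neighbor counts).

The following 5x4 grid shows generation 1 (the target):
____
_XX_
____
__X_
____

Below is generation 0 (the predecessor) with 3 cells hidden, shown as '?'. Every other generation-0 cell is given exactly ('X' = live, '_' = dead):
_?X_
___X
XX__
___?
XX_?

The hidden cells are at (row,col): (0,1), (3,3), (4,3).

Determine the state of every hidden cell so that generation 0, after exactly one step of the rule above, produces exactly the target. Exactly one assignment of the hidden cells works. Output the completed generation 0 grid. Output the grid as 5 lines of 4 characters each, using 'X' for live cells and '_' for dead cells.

Answer: __X_
___X
XX__
____
XX_X

Derivation:
Hidden generation-0 cells (in order): (0,1), (3,3), (4,3).
A hidden cell only influences target cells in its own 3x3 neighborhood. Try each of the 2^3 = 8 assignments, step the completed generation 0 forward once under B3/S23, and compare with the target:
  (0,1)=_ (3,3)=_ (4,3)=_ -> step gives (3,2)='_' but target has 'X' -> reject
  (0,1)=_ (3,3)=_ (4,3)=X -> step reproduces the target at every cell -> ACCEPT
  (0,1)=_ (3,3)=X (4,3)=_ -> step gives (2,2)='X' but target has '_' -> reject
  (0,1)=_ (3,3)=X (4,3)=X -> step gives (2,2)='X' but target has '_' -> reject
  (0,1)=X (3,3)=_ (4,3)=_ -> step gives (0,2)='X' but target has '_' -> reject
  (0,1)=X (3,3)=_ (4,3)=X -> step gives (0,2)='X' but target has '_' -> reject
  (0,1)=X (3,3)=X (4,3)=_ -> step gives (0,2)='X' but target has '_' -> reject
  (0,1)=X (3,3)=X (4,3)=X -> step gives (0,2)='X' but target has '_' -> reject
Unique solution: (0,1)=dead, (3,3)=dead, (4,3)=live.
Check: live-neighbor counts of every cell in the completed generation 0:
0112
2331
1121
4431
1120
Applying B3/S23 to generation 0 with these counts gives:
____
_XX_
____
__X_
____
which matches the target exactly.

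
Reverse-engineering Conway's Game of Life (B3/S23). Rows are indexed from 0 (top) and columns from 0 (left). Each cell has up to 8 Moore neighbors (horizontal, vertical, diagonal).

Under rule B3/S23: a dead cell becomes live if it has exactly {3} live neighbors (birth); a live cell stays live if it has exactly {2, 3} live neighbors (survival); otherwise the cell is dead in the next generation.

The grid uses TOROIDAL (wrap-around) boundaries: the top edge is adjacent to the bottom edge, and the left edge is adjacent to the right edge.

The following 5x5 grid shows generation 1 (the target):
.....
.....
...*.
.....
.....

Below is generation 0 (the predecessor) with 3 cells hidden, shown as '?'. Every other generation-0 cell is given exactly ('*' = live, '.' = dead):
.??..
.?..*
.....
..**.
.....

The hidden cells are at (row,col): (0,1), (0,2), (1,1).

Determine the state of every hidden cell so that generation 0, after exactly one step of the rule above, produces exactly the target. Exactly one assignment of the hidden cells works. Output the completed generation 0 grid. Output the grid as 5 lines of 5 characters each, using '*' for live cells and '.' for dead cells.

Hidden generation-0 cells (in order): (0,1), (0,2), (1,1).
A hidden cell only influences target cells in its own 3x3 neighborhood. Try each of the 2^3 = 8 assignments, step the completed generation 0 forward once under B3/S23, and compare with the target:
  (0,1)=. (0,2)=. (1,1)=. -> step reproduces the target at every cell -> ACCEPT
  (0,1)=. (0,2)=. (1,1)=* -> step gives (2,2)='*' but target has '.' -> reject
  (0,1)=. (0,2)=* (1,1)=. -> step gives (4,2)='*' but target has '.' -> reject
  (0,1)=. (0,2)=* (1,1)=* -> step gives (2,2)='*' but target has '.' -> reject
  (0,1)=* (0,2)=. (1,1)=. -> step gives (4,2)='*' but target has '.' -> reject
  (0,1)=* (0,2)=. (1,1)=* -> step gives (0,0)='*' but target has '.' -> reject
  (0,1)=* (0,2)=* (1,1)=. -> step gives (4,1)='*' but target has '.' -> reject
  (0,1)=* (0,2)=* (1,1)=* -> step gives (0,0)='*' but target has '.' -> reject
Unique solution: (0,1)=dead, (0,2)=dead, (1,1)=dead.
Check: live-neighbor counts of every cell in the completed generation 0:
10011
10010
11232
01111
01221
Applying B3/S23 to generation 0 with these counts gives:
.....
.....
...*.
.....
.....
which matches the target exactly.

Answer: .....
....*
.....
..**.
.....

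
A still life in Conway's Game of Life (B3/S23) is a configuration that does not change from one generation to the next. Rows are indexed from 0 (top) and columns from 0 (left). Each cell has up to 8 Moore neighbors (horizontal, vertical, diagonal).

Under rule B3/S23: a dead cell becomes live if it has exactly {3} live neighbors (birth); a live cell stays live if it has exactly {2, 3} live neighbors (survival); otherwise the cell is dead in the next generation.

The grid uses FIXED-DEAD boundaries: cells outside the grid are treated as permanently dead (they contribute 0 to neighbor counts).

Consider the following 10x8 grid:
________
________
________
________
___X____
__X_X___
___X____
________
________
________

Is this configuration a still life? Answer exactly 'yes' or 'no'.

Answer: yes

Derivation:
Compute generation 1 and compare to generation 0 (given above):
Generation 1:
________
________
________
________
___X____
__X_X___
___X____
________
________
________
The grids are IDENTICAL -> still life.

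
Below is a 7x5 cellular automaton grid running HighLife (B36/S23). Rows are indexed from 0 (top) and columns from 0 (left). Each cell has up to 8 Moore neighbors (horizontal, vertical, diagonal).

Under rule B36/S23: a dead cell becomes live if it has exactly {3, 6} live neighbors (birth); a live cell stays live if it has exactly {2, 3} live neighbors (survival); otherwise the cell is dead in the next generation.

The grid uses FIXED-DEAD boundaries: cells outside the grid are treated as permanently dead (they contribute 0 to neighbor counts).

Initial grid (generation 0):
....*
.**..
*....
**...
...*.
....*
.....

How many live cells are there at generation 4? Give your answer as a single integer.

Simulating step by step:
Generation 0 (given above): 8 live cells
Generation 1: 5 live cells
.....
.*...
*.*..
**...
.....
.....
.....
Generation 2: 5 live cells
.....
.*...
*.*..
**...
.....
.....
.....
Generation 3: 5 live cells
.....
.*...
*.*..
**...
.....
.....
.....
Generation 4: 5 live cells
.....
.*...
*.*..
**...
.....
.....
.....
Population at generation 4: 5

Answer: 5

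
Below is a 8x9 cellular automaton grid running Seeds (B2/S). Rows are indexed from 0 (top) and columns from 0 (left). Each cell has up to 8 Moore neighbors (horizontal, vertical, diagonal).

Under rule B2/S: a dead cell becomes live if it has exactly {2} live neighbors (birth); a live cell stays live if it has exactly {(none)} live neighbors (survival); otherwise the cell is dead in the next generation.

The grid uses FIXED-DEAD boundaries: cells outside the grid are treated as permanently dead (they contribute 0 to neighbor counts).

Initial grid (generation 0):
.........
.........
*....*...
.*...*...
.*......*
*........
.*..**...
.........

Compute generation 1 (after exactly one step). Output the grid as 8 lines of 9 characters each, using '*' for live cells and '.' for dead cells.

Answer: .........
.........
.*..*.*..
..*.*.*..
..*......
..*.**...
*........
....**...

Derivation:
Simulating step by step:
Generation 0 (given above): 10 live cells
Generation 1: 13 live cells
(generation 1 grid is the final answer)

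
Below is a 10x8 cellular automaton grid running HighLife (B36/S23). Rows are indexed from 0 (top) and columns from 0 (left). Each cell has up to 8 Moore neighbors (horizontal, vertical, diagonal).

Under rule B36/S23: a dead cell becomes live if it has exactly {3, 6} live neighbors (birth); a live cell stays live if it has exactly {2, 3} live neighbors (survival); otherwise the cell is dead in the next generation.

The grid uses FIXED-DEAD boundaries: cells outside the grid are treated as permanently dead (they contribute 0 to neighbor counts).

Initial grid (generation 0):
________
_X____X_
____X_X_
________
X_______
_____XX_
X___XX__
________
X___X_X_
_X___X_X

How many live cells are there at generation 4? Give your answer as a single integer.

Answer: 14

Derivation:
Simulating step by step:
Generation 0 (given above): 16 live cells
Generation 1: 13 live cells
________
_____X__
_____X__
________
________
____XXX_
____XXX_
____X___
_____XX_
_____XX_
Generation 2: 11 live cells
________
________
________
________
_____X__
____X_X_
___X__X_
____XX__
____X_X_
_____XX_
Generation 3: 13 live cells
________
________
________
________
_____X__
____X_X_
___X__X_
___XX_X_
____XXX_
_____XX_
Generation 4: 14 live cells
________
________
________
________
_____X__
____X_X_
___X__XX
___X_XXX
___X___X
____X_X_
Population at generation 4: 14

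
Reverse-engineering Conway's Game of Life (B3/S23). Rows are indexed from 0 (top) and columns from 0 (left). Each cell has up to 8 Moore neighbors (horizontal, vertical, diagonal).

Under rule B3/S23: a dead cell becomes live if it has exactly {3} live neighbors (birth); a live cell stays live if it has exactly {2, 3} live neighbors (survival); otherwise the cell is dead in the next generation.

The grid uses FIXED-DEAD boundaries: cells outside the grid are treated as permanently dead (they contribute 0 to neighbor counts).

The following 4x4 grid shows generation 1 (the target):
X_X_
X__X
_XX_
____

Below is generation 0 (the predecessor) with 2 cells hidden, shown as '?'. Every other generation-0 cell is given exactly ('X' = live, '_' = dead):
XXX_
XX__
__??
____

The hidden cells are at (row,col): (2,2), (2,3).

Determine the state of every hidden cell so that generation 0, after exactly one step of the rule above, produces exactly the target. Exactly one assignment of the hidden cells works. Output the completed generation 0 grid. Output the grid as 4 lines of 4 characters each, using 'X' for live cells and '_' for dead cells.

Answer: XXX_
XX__
__XX
____

Derivation:
Hidden generation-0 cells (in order): (2,2), (2,3).
A hidden cell only influences target cells in its own 3x3 neighborhood. Try each of the 2^2 = 4 assignments, step the completed generation 0 forward once under B3/S23, and compare with the target:
  (2,2)=_ (2,3)=_ -> step gives (1,2)='X' but target has '_' -> reject
  (2,2)=_ (2,3)=X -> step gives (1,3)='_' but target has 'X' -> reject
  (2,2)=X (2,3)=_ -> step gives (1,3)='_' but target has 'X' -> reject
  (2,2)=X (2,3)=X -> step reproduces the target at every cell -> ACCEPT
Unique solution: (2,2)=live, (2,3)=live.
Check: live-neighbor counts of every cell in the completed generation 0:
3421
3553
2321
0122
Applying B3/S23 to generation 0 with these counts gives:
X_X_
X__X
_XX_
____
which matches the target exactly.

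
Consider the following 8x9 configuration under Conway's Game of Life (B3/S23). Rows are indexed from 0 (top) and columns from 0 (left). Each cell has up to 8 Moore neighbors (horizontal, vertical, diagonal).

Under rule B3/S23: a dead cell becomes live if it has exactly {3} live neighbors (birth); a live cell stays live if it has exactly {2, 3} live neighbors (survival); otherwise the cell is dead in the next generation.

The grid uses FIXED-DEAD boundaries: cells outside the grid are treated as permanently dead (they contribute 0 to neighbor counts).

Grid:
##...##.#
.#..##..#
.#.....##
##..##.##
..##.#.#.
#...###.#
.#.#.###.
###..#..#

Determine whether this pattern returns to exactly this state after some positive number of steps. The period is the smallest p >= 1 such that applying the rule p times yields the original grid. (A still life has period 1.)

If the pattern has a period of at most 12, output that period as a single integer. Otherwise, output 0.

Simulating and comparing each generation to the original:
Gen 0 (original, given above): 37 live cells
Gen 1: 31 live cells, differs from original
Gen 2: 24 live cells, differs from original
Gen 3: 25 live cells, differs from original
Gen 4: 17 live cells, differs from original
Gen 5: 12 live cells, differs from original
Gen 6: 11 live cells, differs from original
Gen 7: 9 live cells, differs from original
Gen 8: 11 live cells, differs from original
Gen 9: 11 live cells, differs from original
Gen 10: 12 live cells, differs from original
Gen 11: 8 live cells, differs from original
Gen 12: 7 live cells, differs from original
No period found within 12 steps.

Answer: 0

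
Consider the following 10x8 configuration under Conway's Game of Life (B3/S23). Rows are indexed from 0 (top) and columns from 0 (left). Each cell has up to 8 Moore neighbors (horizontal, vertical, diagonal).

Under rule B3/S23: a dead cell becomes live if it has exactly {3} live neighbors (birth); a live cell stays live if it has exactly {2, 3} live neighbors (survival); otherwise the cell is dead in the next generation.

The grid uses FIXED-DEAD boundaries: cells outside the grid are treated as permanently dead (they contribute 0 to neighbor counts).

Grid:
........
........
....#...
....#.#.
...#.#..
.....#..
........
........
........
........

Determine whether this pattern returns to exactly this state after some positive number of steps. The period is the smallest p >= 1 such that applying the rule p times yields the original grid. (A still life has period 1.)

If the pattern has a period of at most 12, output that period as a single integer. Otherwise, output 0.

Simulating and comparing each generation to the original:
Gen 0 (original, given above): 6 live cells
Gen 1: 6 live cells, differs from original
Gen 2: 6 live cells, MATCHES original -> period = 2

Answer: 2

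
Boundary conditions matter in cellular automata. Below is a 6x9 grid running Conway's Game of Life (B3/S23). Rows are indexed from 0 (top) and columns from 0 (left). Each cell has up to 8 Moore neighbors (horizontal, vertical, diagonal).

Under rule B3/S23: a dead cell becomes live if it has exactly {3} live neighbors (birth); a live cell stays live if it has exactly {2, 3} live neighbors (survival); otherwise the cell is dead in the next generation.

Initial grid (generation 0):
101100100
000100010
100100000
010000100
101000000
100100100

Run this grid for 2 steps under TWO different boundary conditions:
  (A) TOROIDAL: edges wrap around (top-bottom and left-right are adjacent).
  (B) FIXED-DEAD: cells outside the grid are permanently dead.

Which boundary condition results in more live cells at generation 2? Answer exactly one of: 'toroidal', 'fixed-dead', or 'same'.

Under TOROIDAL boundary, generation 2:
010001000
010011001
000000000
101100000
001100000
000010000
Population = 12

Under FIXED-DEAD boundary, generation 2:
001110000
010010000
100000000
101100000
101000000
010000000
Population = 12

Comparison: toroidal=12, fixed-dead=12 -> same

Answer: same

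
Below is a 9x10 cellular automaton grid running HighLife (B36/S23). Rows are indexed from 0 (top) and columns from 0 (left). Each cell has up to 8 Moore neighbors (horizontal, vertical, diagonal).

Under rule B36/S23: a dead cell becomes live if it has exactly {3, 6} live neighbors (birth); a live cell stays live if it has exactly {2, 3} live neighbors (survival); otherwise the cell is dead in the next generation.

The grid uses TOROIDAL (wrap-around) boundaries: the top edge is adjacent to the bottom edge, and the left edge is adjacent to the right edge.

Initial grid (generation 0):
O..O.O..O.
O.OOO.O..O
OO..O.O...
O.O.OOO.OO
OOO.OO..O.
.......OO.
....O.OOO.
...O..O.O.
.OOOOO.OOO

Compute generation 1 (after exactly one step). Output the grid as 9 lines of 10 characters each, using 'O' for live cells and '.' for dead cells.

Simulating step by step:
Generation 0 (given above): 44 live cells
Generation 1: 25 live cells
(generation 1 grid is the final answer)

Answer: ..O......O
..O...OO..
...O..O.OO
..O...O.O.
O.O.O....O
.O.OO.....
.....OO..O
..........
OO...O....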